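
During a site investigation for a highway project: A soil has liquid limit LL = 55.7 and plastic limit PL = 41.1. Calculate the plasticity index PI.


Result: 14.6

Derivation:
Using PI = LL - PL
PI = 55.7 - 41.1
PI = 14.6


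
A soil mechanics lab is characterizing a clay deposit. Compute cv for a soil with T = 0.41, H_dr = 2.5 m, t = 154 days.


Result: 0.01664 m^2/day

Derivation:
Using cv = T * H_dr^2 / t
H_dr^2 = 2.5^2 = 6.25
cv = 0.41 * 6.25 / 154
cv = 0.01664 m^2/day


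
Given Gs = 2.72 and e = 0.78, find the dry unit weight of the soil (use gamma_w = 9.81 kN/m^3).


Using gamma_d = Gs * gamma_w / (1 + e)
gamma_d = 2.72 * 9.81 / (1 + 0.78)
gamma_d = 2.72 * 9.81 / 1.78
gamma_d = 14.991 kN/m^3


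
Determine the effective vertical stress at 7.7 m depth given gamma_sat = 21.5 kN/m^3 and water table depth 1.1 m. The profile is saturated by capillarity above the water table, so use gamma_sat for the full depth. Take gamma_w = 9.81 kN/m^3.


Total stress = gamma_sat * depth
sigma = 21.5 * 7.7 = 165.55 kPa
Pore water pressure u = gamma_w * (depth - d_wt)
u = 9.81 * (7.7 - 1.1) = 64.746 kPa
Effective stress = sigma - u
sigma' = 165.55 - 64.746 = 100.8 kPa


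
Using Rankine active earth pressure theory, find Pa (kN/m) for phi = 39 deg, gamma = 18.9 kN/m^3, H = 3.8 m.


Compute active earth pressure coefficient:
Ka = tan^2(45 - phi/2) = tan^2(25.5) = 0.227506
Compute active force:
Pa = 0.5 * Ka * gamma * H^2
Pa = 0.5 * 0.227506 * 18.9 * 3.8^2
Pa = 31.04 kN/m


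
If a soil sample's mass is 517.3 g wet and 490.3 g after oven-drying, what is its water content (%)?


Using w = (m_wet - m_dry) / m_dry * 100
m_wet - m_dry = 517.3 - 490.3 = 27.0 g
w = 27.0 / 490.3 * 100
w = 5.51 %


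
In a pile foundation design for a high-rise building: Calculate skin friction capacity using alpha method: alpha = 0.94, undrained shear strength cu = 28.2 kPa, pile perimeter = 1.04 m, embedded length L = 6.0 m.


Using Qs = alpha * cu * perimeter * L
Qs = 0.94 * 28.2 * 1.04 * 6.0
Qs = 165.41 kN


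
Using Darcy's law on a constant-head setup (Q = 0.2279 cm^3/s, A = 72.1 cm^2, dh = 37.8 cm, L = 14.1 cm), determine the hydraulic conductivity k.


Result: 0.001179 cm/s

Derivation:
Compute hydraulic gradient:
i = dh / L = 37.8 / 14.1 = 2.68085
Then apply Darcy's law:
k = Q / (A * i)
k = 0.2279 / (72.1 * 2.68085)
k = 0.2279 / 193.289
k = 0.001179 cm/s


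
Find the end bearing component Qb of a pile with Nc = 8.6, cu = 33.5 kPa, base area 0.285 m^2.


Result: 82.11 kN

Derivation:
Using Qb = Nc * cu * Ab
Qb = 8.6 * 33.5 * 0.285
Qb = 82.11 kN


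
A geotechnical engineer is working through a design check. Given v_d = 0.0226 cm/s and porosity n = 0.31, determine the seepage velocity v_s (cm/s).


Using v_s = v_d / n
v_s = 0.0226 / 0.31
v_s = 0.0729 cm/s


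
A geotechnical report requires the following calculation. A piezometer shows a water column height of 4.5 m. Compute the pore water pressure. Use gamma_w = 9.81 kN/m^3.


Using u = gamma_w * h_w
u = 9.81 * 4.5
u = 44.15 kPa


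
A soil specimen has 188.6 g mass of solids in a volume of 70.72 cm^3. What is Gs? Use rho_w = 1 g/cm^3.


Using Gs = m_s / (V_s * rho_w)
Since rho_w = 1 g/cm^3:
Gs = 188.6 / 70.72
Gs = 2.667


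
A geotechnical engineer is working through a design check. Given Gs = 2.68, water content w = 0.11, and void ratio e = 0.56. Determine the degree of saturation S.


Using S = Gs * w / e
S = 2.68 * 0.11 / 0.56
S = 0.5264


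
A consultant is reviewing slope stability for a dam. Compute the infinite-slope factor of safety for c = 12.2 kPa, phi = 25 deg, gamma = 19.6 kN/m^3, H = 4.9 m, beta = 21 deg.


Result: 1.594

Derivation:
Using Fs = c / (gamma*H*sin(beta)*cos(beta)) + tan(phi)/tan(beta)
Cohesion contribution = 12.2 / (19.6*4.9*sin(21)*cos(21))
Cohesion contribution = 0.379688
Friction contribution = tan(25)/tan(21) = 1.21477
Fs = 0.379688 + 1.21477
Fs = 1.594


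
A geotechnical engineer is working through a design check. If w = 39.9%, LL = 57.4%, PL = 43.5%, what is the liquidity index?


First compute the plasticity index:
PI = LL - PL = 57.4 - 43.5 = 13.9
Then compute the liquidity index:
LI = (w - PL) / PI
LI = (39.9 - 43.5) / 13.9
LI = -0.259


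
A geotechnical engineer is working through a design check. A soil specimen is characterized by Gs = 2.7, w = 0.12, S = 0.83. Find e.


Using the relation e = Gs * w / S
e = 2.7 * 0.12 / 0.83
e = 0.3904


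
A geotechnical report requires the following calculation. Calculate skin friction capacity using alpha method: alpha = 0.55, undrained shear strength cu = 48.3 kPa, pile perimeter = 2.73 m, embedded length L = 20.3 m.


Using Qs = alpha * cu * perimeter * L
Qs = 0.55 * 48.3 * 2.73 * 20.3
Qs = 1472.21 kN


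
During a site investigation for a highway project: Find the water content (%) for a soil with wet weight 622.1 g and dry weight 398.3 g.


Result: 56.19 %

Derivation:
Using w = (m_wet - m_dry) / m_dry * 100
m_wet - m_dry = 622.1 - 398.3 = 223.8 g
w = 223.8 / 398.3 * 100
w = 56.19 %


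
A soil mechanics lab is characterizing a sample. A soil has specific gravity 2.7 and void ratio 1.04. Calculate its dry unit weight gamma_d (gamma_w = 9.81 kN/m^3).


Using gamma_d = Gs * gamma_w / (1 + e)
gamma_d = 2.7 * 9.81 / (1 + 1.04)
gamma_d = 2.7 * 9.81 / 2.04
gamma_d = 12.984 kN/m^3


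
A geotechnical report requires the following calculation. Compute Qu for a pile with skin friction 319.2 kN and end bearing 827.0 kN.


Using Qu = Qf + Qb
Qu = 319.2 + 827.0
Qu = 1146.2 kN


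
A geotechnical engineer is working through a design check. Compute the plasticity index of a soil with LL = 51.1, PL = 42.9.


Using PI = LL - PL
PI = 51.1 - 42.9
PI = 8.2


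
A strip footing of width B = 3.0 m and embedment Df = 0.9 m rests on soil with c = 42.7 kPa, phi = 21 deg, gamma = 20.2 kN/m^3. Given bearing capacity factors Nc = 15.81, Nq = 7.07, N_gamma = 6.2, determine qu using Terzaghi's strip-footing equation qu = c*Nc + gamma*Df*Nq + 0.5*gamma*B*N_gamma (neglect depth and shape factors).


Compute qu = c*Nc + gamma*Df*Nq + 0.5*gamma*B*N_gamma
Term 1: 42.7 * 15.81 = 675.087
Term 2: 20.2 * 0.9 * 7.07 = 128.5326
Term 3: 0.5 * 20.2 * 3.0 * 6.2 = 187.86
qu = 675.087 + 128.5326 + 187.86
qu = 991.48 kPa


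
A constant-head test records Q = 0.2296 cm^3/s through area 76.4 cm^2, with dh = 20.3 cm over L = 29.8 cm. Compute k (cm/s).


Compute hydraulic gradient:
i = dh / L = 20.3 / 29.8 = 0.681208
Then apply Darcy's law:
k = Q / (A * i)
k = 0.2296 / (76.4 * 0.681208)
k = 0.2296 / 52.0443
k = 0.004412 cm/s


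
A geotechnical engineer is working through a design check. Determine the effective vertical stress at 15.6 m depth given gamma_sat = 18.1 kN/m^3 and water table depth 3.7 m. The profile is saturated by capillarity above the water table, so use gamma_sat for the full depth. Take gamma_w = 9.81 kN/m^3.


Result: 165.62 kPa

Derivation:
Total stress = gamma_sat * depth
sigma = 18.1 * 15.6 = 282.36 kPa
Pore water pressure u = gamma_w * (depth - d_wt)
u = 9.81 * (15.6 - 3.7) = 116.739 kPa
Effective stress = sigma - u
sigma' = 282.36 - 116.739 = 165.62 kPa


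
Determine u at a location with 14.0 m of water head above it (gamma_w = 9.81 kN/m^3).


Using u = gamma_w * h_w
u = 9.81 * 14.0
u = 137.34 kPa


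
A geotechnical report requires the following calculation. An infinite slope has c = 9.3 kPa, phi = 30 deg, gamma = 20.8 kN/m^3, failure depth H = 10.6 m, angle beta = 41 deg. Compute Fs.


Result: 0.749

Derivation:
Using Fs = c / (gamma*H*sin(beta)*cos(beta)) + tan(phi)/tan(beta)
Cohesion contribution = 9.3 / (20.8*10.6*sin(41)*cos(41))
Cohesion contribution = 0.0851905
Friction contribution = tan(30)/tan(41) = 0.664166
Fs = 0.0851905 + 0.664166
Fs = 0.749


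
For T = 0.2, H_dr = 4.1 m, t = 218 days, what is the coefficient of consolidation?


Result: 0.01542 m^2/day

Derivation:
Using cv = T * H_dr^2 / t
H_dr^2 = 4.1^2 = 16.81
cv = 0.2 * 16.81 / 218
cv = 0.01542 m^2/day


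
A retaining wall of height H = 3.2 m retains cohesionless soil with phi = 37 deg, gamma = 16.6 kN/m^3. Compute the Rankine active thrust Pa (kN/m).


Compute active earth pressure coefficient:
Ka = tan^2(45 - phi/2) = tan^2(26.5) = 0.248584
Compute active force:
Pa = 0.5 * Ka * gamma * H^2
Pa = 0.5 * 0.248584 * 16.6 * 3.2^2
Pa = 21.13 kN/m


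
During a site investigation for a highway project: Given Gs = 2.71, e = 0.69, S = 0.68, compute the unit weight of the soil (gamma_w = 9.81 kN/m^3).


Result: 18.454 kN/m^3

Derivation:
Using gamma = gamma_w * (Gs + S*e) / (1 + e)
Numerator: Gs + S*e = 2.71 + 0.68*0.69 = 3.1792
Denominator: 1 + e = 1 + 0.69 = 1.69
gamma = 9.81 * 3.1792 / 1.69
gamma = 18.454 kN/m^3


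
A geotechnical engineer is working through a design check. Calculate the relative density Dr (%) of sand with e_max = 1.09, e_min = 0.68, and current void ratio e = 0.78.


Using Dr = (e_max - e) / (e_max - e_min) * 100
e_max - e = 1.09 - 0.78 = 0.31
e_max - e_min = 1.09 - 0.68 = 0.41
Dr = 0.31 / 0.41 * 100
Dr = 75.61 %


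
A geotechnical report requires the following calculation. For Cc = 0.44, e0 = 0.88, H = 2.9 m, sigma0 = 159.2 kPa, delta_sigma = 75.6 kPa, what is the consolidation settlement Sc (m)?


Using Sc = Cc * H / (1 + e0) * log10((sigma0 + delta_sigma) / sigma0)
Stress ratio = (159.2 + 75.6) / 159.2 = 1.47487
log10(1.47487) = 0.168755
Cc * H / (1 + e0) = 0.44 * 2.9 / (1 + 0.88) = 0.678723
Sc = 0.678723 * 0.168755
Sc = 0.1145 m


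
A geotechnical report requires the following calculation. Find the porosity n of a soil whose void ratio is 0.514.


Result: 0.3395

Derivation:
Using the relation n = e / (1 + e)
n = 0.514 / (1 + 0.514)
n = 0.514 / 1.514
n = 0.3395


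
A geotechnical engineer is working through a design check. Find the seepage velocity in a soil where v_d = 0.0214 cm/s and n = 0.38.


Using v_s = v_d / n
v_s = 0.0214 / 0.38
v_s = 0.05632 cm/s


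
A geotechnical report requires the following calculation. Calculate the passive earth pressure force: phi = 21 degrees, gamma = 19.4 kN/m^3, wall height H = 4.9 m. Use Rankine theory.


Compute passive earth pressure coefficient:
Kp = tan^2(45 + phi/2) = tan^2(55.5) = 2.117051
Compute passive force:
Pp = 0.5 * Kp * gamma * H^2
Pp = 0.5 * 2.117051 * 19.4 * 4.9^2
Pp = 493.05 kN/m


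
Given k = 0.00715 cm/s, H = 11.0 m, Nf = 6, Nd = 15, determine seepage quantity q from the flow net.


Convert k to m/s for unit consistency with H:
k = 0.00715 cm/s = 0.00715 / 100 m/s = 7.15e-05 m/s
Using q = k * H * Nf / Nd
Nf / Nd = 6 / 15 = 0.4
q = 7.15e-05 * 11.0 * 0.4
q = 0.0003146 m^3/s per m


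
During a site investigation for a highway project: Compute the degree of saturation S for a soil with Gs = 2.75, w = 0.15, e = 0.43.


Using S = Gs * w / e
S = 2.75 * 0.15 / 0.43
S = 0.9593


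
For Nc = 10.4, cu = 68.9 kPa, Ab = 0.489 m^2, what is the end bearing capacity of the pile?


Using Qb = Nc * cu * Ab
Qb = 10.4 * 68.9 * 0.489
Qb = 350.4 kN


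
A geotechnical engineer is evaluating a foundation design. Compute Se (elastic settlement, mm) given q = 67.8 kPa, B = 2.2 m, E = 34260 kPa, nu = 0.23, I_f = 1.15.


Result: 4.742 mm

Derivation:
Using Se = q * B * (1 - nu^2) * I_f / E
1 - nu^2 = 1 - 0.23^2 = 0.9471
Se = 67.8 * 2.2 * 0.9471 * 1.15 / 34260
Se = 0.004742 m
Convert to mm: Se = 0.004742 * 1000 = 4.742 mm


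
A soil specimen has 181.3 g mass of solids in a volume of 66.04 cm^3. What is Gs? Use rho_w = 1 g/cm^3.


Using Gs = m_s / (V_s * rho_w)
Since rho_w = 1 g/cm^3:
Gs = 181.3 / 66.04
Gs = 2.745


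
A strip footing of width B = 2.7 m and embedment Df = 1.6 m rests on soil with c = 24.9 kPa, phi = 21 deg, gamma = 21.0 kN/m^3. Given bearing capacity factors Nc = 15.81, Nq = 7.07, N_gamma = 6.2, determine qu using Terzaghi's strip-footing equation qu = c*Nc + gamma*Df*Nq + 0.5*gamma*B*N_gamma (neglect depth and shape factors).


Result: 806.99 kPa

Derivation:
Compute qu = c*Nc + gamma*Df*Nq + 0.5*gamma*B*N_gamma
Term 1: 24.9 * 15.81 = 393.669
Term 2: 21.0 * 1.6 * 7.07 = 237.552
Term 3: 0.5 * 21.0 * 2.7 * 6.2 = 175.77
qu = 393.669 + 237.552 + 175.77
qu = 806.99 kPa


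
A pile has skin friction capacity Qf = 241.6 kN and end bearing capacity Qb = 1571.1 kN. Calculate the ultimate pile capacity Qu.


Result: 1812.7 kN

Derivation:
Using Qu = Qf + Qb
Qu = 241.6 + 1571.1
Qu = 1812.7 kN


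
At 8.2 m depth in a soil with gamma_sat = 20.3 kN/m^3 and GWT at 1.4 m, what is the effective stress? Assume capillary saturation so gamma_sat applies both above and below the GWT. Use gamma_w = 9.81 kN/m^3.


Total stress = gamma_sat * depth
sigma = 20.3 * 8.2 = 166.46 kPa
Pore water pressure u = gamma_w * (depth - d_wt)
u = 9.81 * (8.2 - 1.4) = 66.708 kPa
Effective stress = sigma - u
sigma' = 166.46 - 66.708 = 99.75 kPa


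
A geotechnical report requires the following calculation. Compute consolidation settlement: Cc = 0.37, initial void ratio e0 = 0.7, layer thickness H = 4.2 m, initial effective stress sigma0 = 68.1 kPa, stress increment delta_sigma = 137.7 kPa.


Using Sc = Cc * H / (1 + e0) * log10((sigma0 + delta_sigma) / sigma0)
Stress ratio = (68.1 + 137.7) / 68.1 = 3.02203
log10(3.02203) = 0.480298
Cc * H / (1 + e0) = 0.37 * 4.2 / (1 + 0.7) = 0.914118
Sc = 0.914118 * 0.480298
Sc = 0.439 m


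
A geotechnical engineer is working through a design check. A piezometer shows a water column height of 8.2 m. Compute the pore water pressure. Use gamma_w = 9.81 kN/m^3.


Using u = gamma_w * h_w
u = 9.81 * 8.2
u = 80.44 kPa


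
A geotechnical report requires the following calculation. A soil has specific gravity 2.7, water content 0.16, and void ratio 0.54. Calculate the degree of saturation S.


Result: 0.8

Derivation:
Using S = Gs * w / e
S = 2.7 * 0.16 / 0.54
S = 0.8


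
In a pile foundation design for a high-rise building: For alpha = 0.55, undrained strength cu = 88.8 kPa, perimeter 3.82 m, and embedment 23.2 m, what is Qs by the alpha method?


Using Qs = alpha * cu * perimeter * L
Qs = 0.55 * 88.8 * 3.82 * 23.2
Qs = 4328.4 kN


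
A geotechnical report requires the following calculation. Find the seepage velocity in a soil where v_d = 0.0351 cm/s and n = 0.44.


Result: 0.07977 cm/s

Derivation:
Using v_s = v_d / n
v_s = 0.0351 / 0.44
v_s = 0.07977 cm/s


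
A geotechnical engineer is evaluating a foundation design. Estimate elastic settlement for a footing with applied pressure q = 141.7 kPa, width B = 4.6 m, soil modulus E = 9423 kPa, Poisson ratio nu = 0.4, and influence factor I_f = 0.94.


Result: 54.619 mm

Derivation:
Using Se = q * B * (1 - nu^2) * I_f / E
1 - nu^2 = 1 - 0.4^2 = 0.84
Se = 141.7 * 4.6 * 0.84 * 0.94 / 9423
Se = 0.054619 m
Convert to mm: Se = 0.054619 * 1000 = 54.619 mm


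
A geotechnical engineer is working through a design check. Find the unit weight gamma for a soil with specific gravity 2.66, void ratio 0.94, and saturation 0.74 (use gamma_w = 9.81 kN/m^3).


Result: 16.968 kN/m^3

Derivation:
Using gamma = gamma_w * (Gs + S*e) / (1 + e)
Numerator: Gs + S*e = 2.66 + 0.74*0.94 = 3.3556
Denominator: 1 + e = 1 + 0.94 = 1.94
gamma = 9.81 * 3.3556 / 1.94
gamma = 16.968 kN/m^3


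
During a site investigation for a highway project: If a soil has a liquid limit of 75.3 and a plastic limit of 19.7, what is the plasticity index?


Using PI = LL - PL
PI = 75.3 - 19.7
PI = 55.6


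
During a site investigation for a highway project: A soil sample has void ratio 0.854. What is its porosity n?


Result: 0.4606

Derivation:
Using the relation n = e / (1 + e)
n = 0.854 / (1 + 0.854)
n = 0.854 / 1.854
n = 0.4606


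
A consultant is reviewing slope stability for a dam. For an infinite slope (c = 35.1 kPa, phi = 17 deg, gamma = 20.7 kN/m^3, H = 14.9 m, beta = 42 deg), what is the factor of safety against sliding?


Using Fs = c / (gamma*H*sin(beta)*cos(beta)) + tan(phi)/tan(beta)
Cohesion contribution = 35.1 / (20.7*14.9*sin(42)*cos(42))
Cohesion contribution = 0.228858
Friction contribution = tan(17)/tan(42) = 0.339548
Fs = 0.228858 + 0.339548
Fs = 0.568


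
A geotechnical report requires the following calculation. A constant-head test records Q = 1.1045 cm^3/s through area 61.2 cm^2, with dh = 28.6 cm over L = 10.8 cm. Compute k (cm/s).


Compute hydraulic gradient:
i = dh / L = 28.6 / 10.8 = 2.64815
Then apply Darcy's law:
k = Q / (A * i)
k = 1.1045 / (61.2 * 2.64815)
k = 1.1045 / 162.067
k = 0.006815 cm/s


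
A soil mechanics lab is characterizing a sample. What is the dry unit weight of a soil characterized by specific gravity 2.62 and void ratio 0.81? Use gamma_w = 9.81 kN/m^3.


Using gamma_d = Gs * gamma_w / (1 + e)
gamma_d = 2.62 * 9.81 / (1 + 0.81)
gamma_d = 2.62 * 9.81 / 1.81
gamma_d = 14.2 kN/m^3


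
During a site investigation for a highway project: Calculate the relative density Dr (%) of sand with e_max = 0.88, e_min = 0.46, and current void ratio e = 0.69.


Result: 45.24 %

Derivation:
Using Dr = (e_max - e) / (e_max - e_min) * 100
e_max - e = 0.88 - 0.69 = 0.19
e_max - e_min = 0.88 - 0.46 = 0.42
Dr = 0.19 / 0.42 * 100
Dr = 45.24 %


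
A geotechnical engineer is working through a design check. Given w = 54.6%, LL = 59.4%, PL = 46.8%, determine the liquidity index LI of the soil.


First compute the plasticity index:
PI = LL - PL = 59.4 - 46.8 = 12.6
Then compute the liquidity index:
LI = (w - PL) / PI
LI = (54.6 - 46.8) / 12.6
LI = 0.619


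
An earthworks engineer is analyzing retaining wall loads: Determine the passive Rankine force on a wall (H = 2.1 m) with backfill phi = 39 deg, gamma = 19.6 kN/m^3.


Compute passive earth pressure coefficient:
Kp = tan^2(45 + phi/2) = tan^2(64.5) = 4.395495
Compute passive force:
Pp = 0.5 * Kp * gamma * H^2
Pp = 0.5 * 4.395495 * 19.6 * 2.1^2
Pp = 189.96 kN/m


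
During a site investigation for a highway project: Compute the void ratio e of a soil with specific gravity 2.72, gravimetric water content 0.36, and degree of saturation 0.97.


Using the relation e = Gs * w / S
e = 2.72 * 0.36 / 0.97
e = 1.0095


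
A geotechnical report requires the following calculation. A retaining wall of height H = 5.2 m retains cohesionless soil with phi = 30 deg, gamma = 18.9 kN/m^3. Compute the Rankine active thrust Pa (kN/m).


Compute active earth pressure coefficient:
Ka = tan^2(45 - phi/2) = tan^2(30.0) = 0.333333
Compute active force:
Pa = 0.5 * Ka * gamma * H^2
Pa = 0.5 * 0.333333 * 18.9 * 5.2^2
Pa = 85.18 kN/m


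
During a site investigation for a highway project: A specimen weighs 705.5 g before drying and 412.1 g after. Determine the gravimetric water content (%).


Using w = (m_wet - m_dry) / m_dry * 100
m_wet - m_dry = 705.5 - 412.1 = 293.4 g
w = 293.4 / 412.1 * 100
w = 71.2 %


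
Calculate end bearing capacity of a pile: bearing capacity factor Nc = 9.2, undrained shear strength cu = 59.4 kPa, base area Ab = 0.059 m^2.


Using Qb = Nc * cu * Ab
Qb = 9.2 * 59.4 * 0.059
Qb = 32.24 kN


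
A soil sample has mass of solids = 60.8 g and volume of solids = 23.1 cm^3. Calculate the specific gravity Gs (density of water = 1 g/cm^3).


Result: 2.632

Derivation:
Using Gs = m_s / (V_s * rho_w)
Since rho_w = 1 g/cm^3:
Gs = 60.8 / 23.1
Gs = 2.632


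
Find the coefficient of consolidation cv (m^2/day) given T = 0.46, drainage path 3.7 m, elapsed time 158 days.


Result: 0.03986 m^2/day

Derivation:
Using cv = T * H_dr^2 / t
H_dr^2 = 3.7^2 = 13.69
cv = 0.46 * 13.69 / 158
cv = 0.03986 m^2/day


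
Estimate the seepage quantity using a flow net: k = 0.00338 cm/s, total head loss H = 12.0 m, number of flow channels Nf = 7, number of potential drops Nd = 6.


Convert k to m/s for unit consistency with H:
k = 0.00338 cm/s = 0.00338 / 100 m/s = 3.38e-05 m/s
Using q = k * H * Nf / Nd
Nf / Nd = 7 / 6 = 1.1667
q = 3.38e-05 * 12.0 * 1.1667
q = 0.0004732 m^3/s per m


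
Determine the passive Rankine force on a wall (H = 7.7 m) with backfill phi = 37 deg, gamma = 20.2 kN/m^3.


Compute passive earth pressure coefficient:
Kp = tan^2(45 + phi/2) = tan^2(63.5) = 4.022791
Compute passive force:
Pp = 0.5 * Kp * gamma * H^2
Pp = 0.5 * 4.022791 * 20.2 * 7.7^2
Pp = 2408.96 kN/m


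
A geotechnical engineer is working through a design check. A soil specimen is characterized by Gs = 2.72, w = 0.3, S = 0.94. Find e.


Using the relation e = Gs * w / S
e = 2.72 * 0.3 / 0.94
e = 0.8681


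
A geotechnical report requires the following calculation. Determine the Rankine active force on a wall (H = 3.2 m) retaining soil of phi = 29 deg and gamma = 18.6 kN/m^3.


Compute active earth pressure coefficient:
Ka = tan^2(45 - phi/2) = tan^2(30.5) = 0.346974
Compute active force:
Pa = 0.5 * Ka * gamma * H^2
Pa = 0.5 * 0.346974 * 18.6 * 3.2^2
Pa = 33.04 kN/m


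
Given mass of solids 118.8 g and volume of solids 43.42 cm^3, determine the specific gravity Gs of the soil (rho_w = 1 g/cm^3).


Using Gs = m_s / (V_s * rho_w)
Since rho_w = 1 g/cm^3:
Gs = 118.8 / 43.42
Gs = 2.736


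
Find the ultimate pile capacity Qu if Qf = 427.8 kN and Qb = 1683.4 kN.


Using Qu = Qf + Qb
Qu = 427.8 + 1683.4
Qu = 2111.2 kN


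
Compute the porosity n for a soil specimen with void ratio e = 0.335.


Using the relation n = e / (1 + e)
n = 0.335 / (1 + 0.335)
n = 0.335 / 1.335
n = 0.2509


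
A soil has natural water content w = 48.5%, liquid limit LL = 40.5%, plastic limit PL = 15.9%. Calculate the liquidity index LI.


First compute the plasticity index:
PI = LL - PL = 40.5 - 15.9 = 24.6
Then compute the liquidity index:
LI = (w - PL) / PI
LI = (48.5 - 15.9) / 24.6
LI = 1.325


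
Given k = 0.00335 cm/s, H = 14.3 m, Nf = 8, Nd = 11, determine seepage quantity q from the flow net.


Convert k to m/s for unit consistency with H:
k = 0.00335 cm/s = 0.00335 / 100 m/s = 3.35e-05 m/s
Using q = k * H * Nf / Nd
Nf / Nd = 8 / 11 = 0.7273
q = 3.35e-05 * 14.3 * 0.7273
q = 0.0003484 m^3/s per m


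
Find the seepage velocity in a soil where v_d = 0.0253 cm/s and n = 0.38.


Using v_s = v_d / n
v_s = 0.0253 / 0.38
v_s = 0.06658 cm/s


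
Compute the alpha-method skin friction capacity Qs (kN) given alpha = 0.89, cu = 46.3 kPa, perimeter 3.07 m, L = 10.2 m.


Using Qs = alpha * cu * perimeter * L
Qs = 0.89 * 46.3 * 3.07 * 10.2
Qs = 1290.36 kN


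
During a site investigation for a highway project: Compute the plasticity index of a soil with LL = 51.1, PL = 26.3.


Using PI = LL - PL
PI = 51.1 - 26.3
PI = 24.8


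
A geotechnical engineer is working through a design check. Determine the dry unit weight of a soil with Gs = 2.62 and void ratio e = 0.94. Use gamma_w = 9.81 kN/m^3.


Using gamma_d = Gs * gamma_w / (1 + e)
gamma_d = 2.62 * 9.81 / (1 + 0.94)
gamma_d = 2.62 * 9.81 / 1.94
gamma_d = 13.249 kN/m^3


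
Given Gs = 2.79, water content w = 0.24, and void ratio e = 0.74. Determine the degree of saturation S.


Using S = Gs * w / e
S = 2.79 * 0.24 / 0.74
S = 0.9049


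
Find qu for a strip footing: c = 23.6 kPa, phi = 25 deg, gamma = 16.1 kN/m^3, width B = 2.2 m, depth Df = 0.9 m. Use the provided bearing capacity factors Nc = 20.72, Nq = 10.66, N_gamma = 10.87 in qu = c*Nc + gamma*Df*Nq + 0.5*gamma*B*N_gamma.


Compute qu = c*Nc + gamma*Df*Nq + 0.5*gamma*B*N_gamma
Term 1: 23.6 * 20.72 = 488.992
Term 2: 16.1 * 0.9 * 10.66 = 154.4634
Term 3: 0.5 * 16.1 * 2.2 * 10.87 = 192.5077
qu = 488.992 + 154.4634 + 192.5077
qu = 835.96 kPa


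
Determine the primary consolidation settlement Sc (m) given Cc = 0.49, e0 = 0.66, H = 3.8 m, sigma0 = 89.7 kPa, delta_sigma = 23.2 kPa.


Using Sc = Cc * H / (1 + e0) * log10((sigma0 + delta_sigma) / sigma0)
Stress ratio = (89.7 + 23.2) / 89.7 = 1.25864
log10(1.25864) = 0.0999015
Cc * H / (1 + e0) = 0.49 * 3.8 / (1 + 0.66) = 1.12169
Sc = 1.12169 * 0.0999015
Sc = 0.1121 m


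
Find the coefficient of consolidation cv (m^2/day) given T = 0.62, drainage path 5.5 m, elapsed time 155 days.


Result: 0.121 m^2/day

Derivation:
Using cv = T * H_dr^2 / t
H_dr^2 = 5.5^2 = 30.25
cv = 0.62 * 30.25 / 155
cv = 0.121 m^2/day


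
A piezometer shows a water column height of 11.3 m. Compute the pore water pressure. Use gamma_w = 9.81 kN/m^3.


Using u = gamma_w * h_w
u = 9.81 * 11.3
u = 110.85 kPa


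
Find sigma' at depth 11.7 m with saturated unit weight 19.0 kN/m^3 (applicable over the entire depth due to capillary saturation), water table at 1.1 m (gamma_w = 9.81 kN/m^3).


Total stress = gamma_sat * depth
sigma = 19.0 * 11.7 = 222.3 kPa
Pore water pressure u = gamma_w * (depth - d_wt)
u = 9.81 * (11.7 - 1.1) = 103.986 kPa
Effective stress = sigma - u
sigma' = 222.3 - 103.986 = 118.31 kPa


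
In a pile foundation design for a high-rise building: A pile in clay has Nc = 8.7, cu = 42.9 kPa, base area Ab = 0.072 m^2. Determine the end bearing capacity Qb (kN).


Using Qb = Nc * cu * Ab
Qb = 8.7 * 42.9 * 0.072
Qb = 26.87 kN


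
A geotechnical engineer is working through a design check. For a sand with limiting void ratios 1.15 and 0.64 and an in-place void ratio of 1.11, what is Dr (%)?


Using Dr = (e_max - e) / (e_max - e_min) * 100
e_max - e = 1.15 - 1.11 = 0.04
e_max - e_min = 1.15 - 0.64 = 0.51
Dr = 0.04 / 0.51 * 100
Dr = 7.84 %


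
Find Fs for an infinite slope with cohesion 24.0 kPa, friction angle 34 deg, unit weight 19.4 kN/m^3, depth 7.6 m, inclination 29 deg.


Result: 1.601

Derivation:
Using Fs = c / (gamma*H*sin(beta)*cos(beta)) + tan(phi)/tan(beta)
Cohesion contribution = 24.0 / (19.4*7.6*sin(29)*cos(29))
Cohesion contribution = 0.383889
Friction contribution = tan(34)/tan(29) = 1.21685
Fs = 0.383889 + 1.21685
Fs = 1.601


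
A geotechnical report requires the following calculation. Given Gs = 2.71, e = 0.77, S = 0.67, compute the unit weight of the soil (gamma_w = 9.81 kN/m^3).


Result: 17.879 kN/m^3

Derivation:
Using gamma = gamma_w * (Gs + S*e) / (1 + e)
Numerator: Gs + S*e = 2.71 + 0.67*0.77 = 3.2259
Denominator: 1 + e = 1 + 0.77 = 1.77
gamma = 9.81 * 3.2259 / 1.77
gamma = 17.879 kN/m^3


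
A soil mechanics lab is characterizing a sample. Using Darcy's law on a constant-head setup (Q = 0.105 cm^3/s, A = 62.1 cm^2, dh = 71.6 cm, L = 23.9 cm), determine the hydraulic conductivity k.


Compute hydraulic gradient:
i = dh / L = 71.6 / 23.9 = 2.99582
Then apply Darcy's law:
k = Q / (A * i)
k = 0.105 / (62.1 * 2.99582)
k = 0.105 / 186.04
k = 0.000564 cm/s


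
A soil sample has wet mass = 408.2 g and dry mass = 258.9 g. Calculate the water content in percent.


Using w = (m_wet - m_dry) / m_dry * 100
m_wet - m_dry = 408.2 - 258.9 = 149.3 g
w = 149.3 / 258.9 * 100
w = 57.67 %


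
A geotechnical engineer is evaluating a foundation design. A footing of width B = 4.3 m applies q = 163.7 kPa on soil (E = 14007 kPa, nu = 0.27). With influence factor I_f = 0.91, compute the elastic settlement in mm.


Result: 42.397 mm

Derivation:
Using Se = q * B * (1 - nu^2) * I_f / E
1 - nu^2 = 1 - 0.27^2 = 0.9271
Se = 163.7 * 4.3 * 0.9271 * 0.91 / 14007
Se = 0.042397 m
Convert to mm: Se = 0.042397 * 1000 = 42.397 mm


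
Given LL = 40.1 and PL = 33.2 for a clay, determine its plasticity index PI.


Using PI = LL - PL
PI = 40.1 - 33.2
PI = 6.9


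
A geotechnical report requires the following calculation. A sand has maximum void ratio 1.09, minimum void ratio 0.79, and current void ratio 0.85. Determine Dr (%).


Result: 80.0 %

Derivation:
Using Dr = (e_max - e) / (e_max - e_min) * 100
e_max - e = 1.09 - 0.85 = 0.24
e_max - e_min = 1.09 - 0.79 = 0.3
Dr = 0.24 / 0.3 * 100
Dr = 80.0 %


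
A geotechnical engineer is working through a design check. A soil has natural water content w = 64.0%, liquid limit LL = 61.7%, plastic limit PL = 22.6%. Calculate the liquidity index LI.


Result: 1.059

Derivation:
First compute the plasticity index:
PI = LL - PL = 61.7 - 22.6 = 39.1
Then compute the liquidity index:
LI = (w - PL) / PI
LI = (64.0 - 22.6) / 39.1
LI = 1.059


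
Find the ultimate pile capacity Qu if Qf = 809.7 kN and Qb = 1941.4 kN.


Using Qu = Qf + Qb
Qu = 809.7 + 1941.4
Qu = 2751.1 kN


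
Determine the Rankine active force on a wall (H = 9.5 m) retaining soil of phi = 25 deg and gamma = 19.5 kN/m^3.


Compute active earth pressure coefficient:
Ka = tan^2(45 - phi/2) = tan^2(32.5) = 0.405859
Compute active force:
Pa = 0.5 * Ka * gamma * H^2
Pa = 0.5 * 0.405859 * 19.5 * 9.5^2
Pa = 357.13 kN/m


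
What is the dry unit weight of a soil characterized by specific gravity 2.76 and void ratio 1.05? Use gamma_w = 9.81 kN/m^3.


Using gamma_d = Gs * gamma_w / (1 + e)
gamma_d = 2.76 * 9.81 / (1 + 1.05)
gamma_d = 2.76 * 9.81 / 2.05
gamma_d = 13.208 kN/m^3


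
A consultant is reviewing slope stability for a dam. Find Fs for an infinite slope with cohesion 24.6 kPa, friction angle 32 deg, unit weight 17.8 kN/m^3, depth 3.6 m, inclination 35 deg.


Using Fs = c / (gamma*H*sin(beta)*cos(beta)) + tan(phi)/tan(beta)
Cohesion contribution = 24.6 / (17.8*3.6*sin(35)*cos(35))
Cohesion contribution = 0.817065
Friction contribution = tan(32)/tan(35) = 0.892406
Fs = 0.817065 + 0.892406
Fs = 1.709


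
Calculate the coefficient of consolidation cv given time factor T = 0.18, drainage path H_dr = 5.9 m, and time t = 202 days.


Using cv = T * H_dr^2 / t
H_dr^2 = 5.9^2 = 34.81
cv = 0.18 * 34.81 / 202
cv = 0.03102 m^2/day


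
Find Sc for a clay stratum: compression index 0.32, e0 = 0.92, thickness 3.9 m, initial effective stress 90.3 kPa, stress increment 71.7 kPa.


Using Sc = Cc * H / (1 + e0) * log10((sigma0 + delta_sigma) / sigma0)
Stress ratio = (90.3 + 71.7) / 90.3 = 1.79402
log10(1.79402) = 0.253827
Cc * H / (1 + e0) = 0.32 * 3.9 / (1 + 0.92) = 0.65
Sc = 0.65 * 0.253827
Sc = 0.165 m


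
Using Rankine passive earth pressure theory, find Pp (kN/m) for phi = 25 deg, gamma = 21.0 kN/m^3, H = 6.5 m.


Compute passive earth pressure coefficient:
Kp = tan^2(45 + phi/2) = tan^2(57.5) = 2.463913
Compute passive force:
Pp = 0.5 * Kp * gamma * H^2
Pp = 0.5 * 2.463913 * 21.0 * 6.5^2
Pp = 1093.05 kN/m


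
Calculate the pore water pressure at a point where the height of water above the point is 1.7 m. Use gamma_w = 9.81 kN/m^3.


Using u = gamma_w * h_w
u = 9.81 * 1.7
u = 16.68 kPa


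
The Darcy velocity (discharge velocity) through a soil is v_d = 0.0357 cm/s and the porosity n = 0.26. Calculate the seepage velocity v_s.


Using v_s = v_d / n
v_s = 0.0357 / 0.26
v_s = 0.13731 cm/s


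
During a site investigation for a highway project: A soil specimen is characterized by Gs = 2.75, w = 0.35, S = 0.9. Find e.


Using the relation e = Gs * w / S
e = 2.75 * 0.35 / 0.9
e = 1.0694


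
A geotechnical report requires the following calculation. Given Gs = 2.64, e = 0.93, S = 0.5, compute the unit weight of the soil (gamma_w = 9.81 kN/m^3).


Using gamma = gamma_w * (Gs + S*e) / (1 + e)
Numerator: Gs + S*e = 2.64 + 0.5*0.93 = 3.105
Denominator: 1 + e = 1 + 0.93 = 1.93
gamma = 9.81 * 3.105 / 1.93
gamma = 15.782 kN/m^3


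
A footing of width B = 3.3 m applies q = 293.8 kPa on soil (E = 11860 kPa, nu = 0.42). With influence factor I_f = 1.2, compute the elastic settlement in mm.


Using Se = q * B * (1 - nu^2) * I_f / E
1 - nu^2 = 1 - 0.42^2 = 0.8236
Se = 293.8 * 3.3 * 0.8236 * 1.2 / 11860
Se = 0.080794 m
Convert to mm: Se = 0.080794 * 1000 = 80.794 mm


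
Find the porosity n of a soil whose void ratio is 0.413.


Using the relation n = e / (1 + e)
n = 0.413 / (1 + 0.413)
n = 0.413 / 1.413
n = 0.2923


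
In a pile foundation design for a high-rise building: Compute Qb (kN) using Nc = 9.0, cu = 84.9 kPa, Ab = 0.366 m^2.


Using Qb = Nc * cu * Ab
Qb = 9.0 * 84.9 * 0.366
Qb = 279.66 kN


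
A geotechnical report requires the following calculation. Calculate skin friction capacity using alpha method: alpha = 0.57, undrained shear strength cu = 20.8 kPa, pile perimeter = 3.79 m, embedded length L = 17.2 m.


Using Qs = alpha * cu * perimeter * L
Qs = 0.57 * 20.8 * 3.79 * 17.2
Qs = 772.87 kN


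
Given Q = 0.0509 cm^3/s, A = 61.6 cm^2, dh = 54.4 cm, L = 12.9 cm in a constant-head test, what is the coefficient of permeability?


Compute hydraulic gradient:
i = dh / L = 54.4 / 12.9 = 4.21705
Then apply Darcy's law:
k = Q / (A * i)
k = 0.0509 / (61.6 * 4.21705)
k = 0.0509 / 259.771
k = 0.000196 cm/s


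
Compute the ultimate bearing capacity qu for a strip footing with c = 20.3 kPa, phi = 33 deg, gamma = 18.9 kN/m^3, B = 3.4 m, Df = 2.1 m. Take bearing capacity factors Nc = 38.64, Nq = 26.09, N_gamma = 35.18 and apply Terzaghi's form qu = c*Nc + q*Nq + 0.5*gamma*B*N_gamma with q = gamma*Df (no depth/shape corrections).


Result: 2950.24 kPa

Derivation:
Compute qu = c*Nc + gamma*Df*Nq + 0.5*gamma*B*N_gamma
Term 1: 20.3 * 38.64 = 784.392
Term 2: 18.9 * 2.1 * 26.09 = 1035.5121
Term 3: 0.5 * 18.9 * 3.4 * 35.18 = 1130.3334
qu = 784.392 + 1035.5121 + 1130.3334
qu = 2950.24 kPa


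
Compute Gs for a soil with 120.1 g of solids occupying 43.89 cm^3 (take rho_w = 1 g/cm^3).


Result: 2.736

Derivation:
Using Gs = m_s / (V_s * rho_w)
Since rho_w = 1 g/cm^3:
Gs = 120.1 / 43.89
Gs = 2.736


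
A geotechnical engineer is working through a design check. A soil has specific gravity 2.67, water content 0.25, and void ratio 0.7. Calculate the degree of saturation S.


Result: 0.9536

Derivation:
Using S = Gs * w / e
S = 2.67 * 0.25 / 0.7
S = 0.9536


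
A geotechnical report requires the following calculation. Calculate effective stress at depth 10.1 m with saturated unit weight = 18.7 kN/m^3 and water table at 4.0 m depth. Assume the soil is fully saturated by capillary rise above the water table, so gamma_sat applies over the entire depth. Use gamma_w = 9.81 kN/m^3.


Total stress = gamma_sat * depth
sigma = 18.7 * 10.1 = 188.87 kPa
Pore water pressure u = gamma_w * (depth - d_wt)
u = 9.81 * (10.1 - 4.0) = 59.841 kPa
Effective stress = sigma - u
sigma' = 188.87 - 59.841 = 129.03 kPa


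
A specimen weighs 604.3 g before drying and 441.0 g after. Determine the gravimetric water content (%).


Using w = (m_wet - m_dry) / m_dry * 100
m_wet - m_dry = 604.3 - 441.0 = 163.3 g
w = 163.3 / 441.0 * 100
w = 37.03 %


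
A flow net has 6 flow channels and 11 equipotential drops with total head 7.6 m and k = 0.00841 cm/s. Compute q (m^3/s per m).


Convert k to m/s for unit consistency with H:
k = 0.00841 cm/s = 0.00841 / 100 m/s = 8.41e-05 m/s
Using q = k * H * Nf / Nd
Nf / Nd = 6 / 11 = 0.5455
q = 8.41e-05 * 7.6 * 0.5455
q = 0.0003486 m^3/s per m


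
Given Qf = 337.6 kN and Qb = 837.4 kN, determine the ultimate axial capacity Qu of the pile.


Result: 1175.0 kN

Derivation:
Using Qu = Qf + Qb
Qu = 337.6 + 837.4
Qu = 1175.0 kN


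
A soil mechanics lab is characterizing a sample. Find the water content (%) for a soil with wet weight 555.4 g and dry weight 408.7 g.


Using w = (m_wet - m_dry) / m_dry * 100
m_wet - m_dry = 555.4 - 408.7 = 146.7 g
w = 146.7 / 408.7 * 100
w = 35.89 %


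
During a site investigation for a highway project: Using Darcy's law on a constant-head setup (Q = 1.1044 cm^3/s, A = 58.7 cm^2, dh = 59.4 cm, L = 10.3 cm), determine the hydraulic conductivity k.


Compute hydraulic gradient:
i = dh / L = 59.4 / 10.3 = 5.76699
Then apply Darcy's law:
k = Q / (A * i)
k = 1.1044 / (58.7 * 5.76699)
k = 1.1044 / 338.522
k = 0.003262 cm/s


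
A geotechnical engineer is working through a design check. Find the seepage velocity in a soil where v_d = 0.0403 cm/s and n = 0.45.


Using v_s = v_d / n
v_s = 0.0403 / 0.45
v_s = 0.08956 cm/s


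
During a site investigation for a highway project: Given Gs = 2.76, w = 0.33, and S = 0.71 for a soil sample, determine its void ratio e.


Using the relation e = Gs * w / S
e = 2.76 * 0.33 / 0.71
e = 1.2828


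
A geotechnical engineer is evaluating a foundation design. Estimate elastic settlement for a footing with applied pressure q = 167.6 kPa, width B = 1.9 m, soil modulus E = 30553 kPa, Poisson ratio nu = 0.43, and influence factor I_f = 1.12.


Result: 9.515 mm

Derivation:
Using Se = q * B * (1 - nu^2) * I_f / E
1 - nu^2 = 1 - 0.43^2 = 0.8151
Se = 167.6 * 1.9 * 0.8151 * 1.12 / 30553
Se = 0.009515 m
Convert to mm: Se = 0.009515 * 1000 = 9.515 mm


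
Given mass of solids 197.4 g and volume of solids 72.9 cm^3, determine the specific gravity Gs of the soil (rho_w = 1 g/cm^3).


Using Gs = m_s / (V_s * rho_w)
Since rho_w = 1 g/cm^3:
Gs = 197.4 / 72.9
Gs = 2.708


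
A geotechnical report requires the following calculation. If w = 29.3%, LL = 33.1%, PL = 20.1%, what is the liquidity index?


Result: 0.708

Derivation:
First compute the plasticity index:
PI = LL - PL = 33.1 - 20.1 = 13.0
Then compute the liquidity index:
LI = (w - PL) / PI
LI = (29.3 - 20.1) / 13.0
LI = 0.708


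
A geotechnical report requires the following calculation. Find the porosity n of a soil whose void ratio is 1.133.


Result: 0.5312

Derivation:
Using the relation n = e / (1 + e)
n = 1.133 / (1 + 1.133)
n = 1.133 / 2.133
n = 0.5312


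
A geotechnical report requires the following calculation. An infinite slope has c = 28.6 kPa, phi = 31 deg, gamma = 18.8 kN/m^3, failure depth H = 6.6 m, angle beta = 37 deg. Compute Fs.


Result: 1.277

Derivation:
Using Fs = c / (gamma*H*sin(beta)*cos(beta)) + tan(phi)/tan(beta)
Cohesion contribution = 28.6 / (18.8*6.6*sin(37)*cos(37))
Cohesion contribution = 0.479571
Friction contribution = tan(31)/tan(37) = 0.797369
Fs = 0.479571 + 0.797369
Fs = 1.277


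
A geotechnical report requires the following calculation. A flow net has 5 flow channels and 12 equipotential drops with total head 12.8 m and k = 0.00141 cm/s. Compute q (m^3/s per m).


Result: 7.52e-05 m^3/s per m

Derivation:
Convert k to m/s for unit consistency with H:
k = 0.00141 cm/s = 0.00141 / 100 m/s = 1.41e-05 m/s
Using q = k * H * Nf / Nd
Nf / Nd = 5 / 12 = 0.4167
q = 1.41e-05 * 12.8 * 0.4167
q = 7.52e-05 m^3/s per m


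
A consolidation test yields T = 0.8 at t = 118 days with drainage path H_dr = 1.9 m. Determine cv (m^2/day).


Using cv = T * H_dr^2 / t
H_dr^2 = 1.9^2 = 3.61
cv = 0.8 * 3.61 / 118
cv = 0.02447 m^2/day


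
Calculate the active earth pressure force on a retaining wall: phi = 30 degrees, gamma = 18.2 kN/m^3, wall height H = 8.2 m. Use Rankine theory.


Compute active earth pressure coefficient:
Ka = tan^2(45 - phi/2) = tan^2(30.0) = 0.333333
Compute active force:
Pa = 0.5 * Ka * gamma * H^2
Pa = 0.5 * 0.333333 * 18.2 * 8.2^2
Pa = 203.96 kN/m


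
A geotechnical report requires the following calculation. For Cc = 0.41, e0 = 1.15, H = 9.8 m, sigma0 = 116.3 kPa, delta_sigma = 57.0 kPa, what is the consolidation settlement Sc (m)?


Result: 0.3237 m

Derivation:
Using Sc = Cc * H / (1 + e0) * log10((sigma0 + delta_sigma) / sigma0)
Stress ratio = (116.3 + 57.0) / 116.3 = 1.49011
log10(1.49011) = 0.173219
Cc * H / (1 + e0) = 0.41 * 9.8 / (1 + 1.15) = 1.86884
Sc = 1.86884 * 0.173219
Sc = 0.3237 m


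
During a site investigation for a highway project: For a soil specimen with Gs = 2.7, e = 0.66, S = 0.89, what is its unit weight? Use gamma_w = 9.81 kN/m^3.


Result: 19.427 kN/m^3

Derivation:
Using gamma = gamma_w * (Gs + S*e) / (1 + e)
Numerator: Gs + S*e = 2.7 + 0.89*0.66 = 3.2874
Denominator: 1 + e = 1 + 0.66 = 1.66
gamma = 9.81 * 3.2874 / 1.66
gamma = 19.427 kN/m^3


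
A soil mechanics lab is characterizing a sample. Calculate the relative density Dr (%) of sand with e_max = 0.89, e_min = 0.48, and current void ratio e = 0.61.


Using Dr = (e_max - e) / (e_max - e_min) * 100
e_max - e = 0.89 - 0.61 = 0.28
e_max - e_min = 0.89 - 0.48 = 0.41
Dr = 0.28 / 0.41 * 100
Dr = 68.29 %


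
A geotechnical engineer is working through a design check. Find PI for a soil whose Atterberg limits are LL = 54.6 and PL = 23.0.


Using PI = LL - PL
PI = 54.6 - 23.0
PI = 31.6


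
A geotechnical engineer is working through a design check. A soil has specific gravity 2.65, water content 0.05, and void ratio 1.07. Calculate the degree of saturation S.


Result: 0.1238

Derivation:
Using S = Gs * w / e
S = 2.65 * 0.05 / 1.07
S = 0.1238
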